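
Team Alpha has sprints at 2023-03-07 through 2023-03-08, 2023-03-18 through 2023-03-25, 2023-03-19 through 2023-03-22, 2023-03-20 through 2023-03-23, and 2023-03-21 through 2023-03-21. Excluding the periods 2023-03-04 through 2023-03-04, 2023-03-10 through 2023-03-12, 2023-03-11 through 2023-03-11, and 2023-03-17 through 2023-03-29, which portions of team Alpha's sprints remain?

2023-03-07 through 2023-03-08

Merge the first list: 2023-03-07 through 2023-03-08, 2023-03-18 through 2023-03-25.
Merge the second list: 2023-03-04 through 2023-03-04, 2023-03-10 through 2023-03-12, 2023-03-17 through 2023-03-29.
2023-03-07 through 2023-03-08: nothing removed.
2023-03-18 through 2023-03-25: entirely removed.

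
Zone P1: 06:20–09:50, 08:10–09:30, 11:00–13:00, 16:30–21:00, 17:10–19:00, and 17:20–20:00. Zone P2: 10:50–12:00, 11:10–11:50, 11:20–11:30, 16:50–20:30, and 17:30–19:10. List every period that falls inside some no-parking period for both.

Merge the first list: 06:20–09:50, 11:00–13:00, 16:30–21:00.
Merge the second list: 10:50–12:00, 16:50–20:30.
06:20–09:50 falls entirely outside B.
11:00–13:00 overlaps B on 11:00–12:00.
16:30–21:00 overlaps B on 16:50–20:30.

11:00–12:00, 16:50–20:30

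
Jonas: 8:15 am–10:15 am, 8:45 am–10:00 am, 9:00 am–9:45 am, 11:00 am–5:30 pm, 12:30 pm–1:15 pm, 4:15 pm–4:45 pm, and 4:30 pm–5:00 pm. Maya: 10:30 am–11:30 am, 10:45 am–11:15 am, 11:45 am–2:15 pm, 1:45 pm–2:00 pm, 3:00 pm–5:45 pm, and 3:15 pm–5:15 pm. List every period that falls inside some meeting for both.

11:00 am-11:30 am, 11:45 am-2:15 pm, 3:00 pm-5:30 pm

Merge the first list: 8:15 am-10:15 am, 11:00 am-5:30 pm.
Merge the second list: 10:30 am-11:30 am, 11:45 am-2:15 pm, 3:00 pm-5:45 pm.
8:15 am-10:15 am meets no B interval.
11:00 am-5:30 pm ∩ B → 11:00 am-11:30 am, 11:45 am-2:15 pm, 3:00 pm-5:30 pm.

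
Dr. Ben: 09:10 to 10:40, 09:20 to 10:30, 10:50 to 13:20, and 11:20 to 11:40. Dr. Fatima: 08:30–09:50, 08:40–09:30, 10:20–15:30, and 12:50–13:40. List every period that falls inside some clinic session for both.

Merge the first list: 09:10–10:40, 10:50–13:20.
Merge the second list: 08:30–09:50, 10:20–15:30.
09:10–10:40 ∩ B → 09:10–09:50, 10:20–10:40.
10:50–13:20 ∩ B → 10:50–13:20.

09:10–09:50, 10:20–10:40, 10:50–13:20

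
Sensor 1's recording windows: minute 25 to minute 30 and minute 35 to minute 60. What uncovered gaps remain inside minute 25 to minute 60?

After merging, the occupied span is minute 25 to minute 30, minute 35 to minute 60.
Uncovered inside minute 25 to minute 60: minute 30 to minute 35.

minute 30 to minute 35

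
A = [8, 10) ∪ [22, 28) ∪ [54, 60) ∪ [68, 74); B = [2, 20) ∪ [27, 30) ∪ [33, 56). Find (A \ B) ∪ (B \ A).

[2, 8) ∪ [10, 20) ∪ [22, 27) ∪ [28, 30) ∪ [33, 54) ∪ [56, 60) ∪ [68, 74)

A but not B: [22, 27), [56, 60), [68, 74).
B but not A: [2, 8), [10, 20), [28, 30), [33, 54).
Combining gives A △ B.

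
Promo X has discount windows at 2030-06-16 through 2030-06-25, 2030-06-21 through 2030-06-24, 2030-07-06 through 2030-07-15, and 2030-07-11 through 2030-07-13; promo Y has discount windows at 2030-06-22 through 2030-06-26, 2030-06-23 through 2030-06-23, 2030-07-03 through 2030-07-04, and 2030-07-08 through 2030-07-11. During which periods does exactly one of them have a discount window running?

2030-06-16 through 2030-06-21, 2030-06-26 through 2030-06-26, 2030-07-03 through 2030-07-04, 2030-07-06 through 2030-07-07, 2030-07-12 through 2030-07-15

A, merged: 2030-06-16 through 2030-06-25, 2030-07-06 through 2030-07-15.
B, merged: 2030-06-22 through 2030-06-26, 2030-07-03 through 2030-07-04, 2030-07-08 through 2030-07-11.
A but not B: 2030-06-16 through 2030-06-21, 2030-07-06 through 2030-07-07, 2030-07-12 through 2030-07-15.
B but not A: 2030-06-26 through 2030-06-26, 2030-07-03 through 2030-07-04.
Combining gives A △ B.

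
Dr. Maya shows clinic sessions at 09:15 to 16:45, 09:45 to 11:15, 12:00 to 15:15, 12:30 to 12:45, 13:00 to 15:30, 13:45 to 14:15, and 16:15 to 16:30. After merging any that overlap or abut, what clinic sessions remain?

09:45–11:15 overlaps/touches 09:15–16:45 → extend to 09:15–16:45.
12:00–15:15 overlaps/touches 09:15–16:45 → extend to 09:15–16:45.
12:30–12:45 overlaps/touches 09:15–16:45 → extend to 09:15–16:45.
13:00–15:30 overlaps/touches 09:15–16:45 → extend to 09:15–16:45.
13:45–14:15 overlaps/touches 09:15–16:45 → extend to 09:15–16:45.
16:15–16:30 overlaps/touches 09:15–16:45 → extend to 09:15–16:45.

09:15–16:45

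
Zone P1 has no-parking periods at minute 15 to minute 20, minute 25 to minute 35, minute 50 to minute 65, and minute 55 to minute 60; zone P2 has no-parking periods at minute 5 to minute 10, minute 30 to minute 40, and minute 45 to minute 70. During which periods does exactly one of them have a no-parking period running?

minute 5 to minute 10, minute 15 to minute 20, minute 25 to minute 30, minute 35 to minute 40, minute 45 to minute 50, minute 65 to minute 70

A, merged: minute 15 to minute 20, minute 25 to minute 35, minute 50 to minute 65.
Only in the first: minute 15 to minute 20, minute 25 to minute 30.
Only in the second: minute 5 to minute 10, minute 35 to minute 40, minute 45 to minute 50, minute 65 to minute 70.
Together these are the periods covered by exactly one.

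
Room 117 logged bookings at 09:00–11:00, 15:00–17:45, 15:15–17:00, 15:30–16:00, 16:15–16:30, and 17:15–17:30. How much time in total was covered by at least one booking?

4 h 45 min

Merged: 09:00–11:00, 15:00–17:45.
Lengths: 2 h + 2 h 45 min = 4 h 45 min.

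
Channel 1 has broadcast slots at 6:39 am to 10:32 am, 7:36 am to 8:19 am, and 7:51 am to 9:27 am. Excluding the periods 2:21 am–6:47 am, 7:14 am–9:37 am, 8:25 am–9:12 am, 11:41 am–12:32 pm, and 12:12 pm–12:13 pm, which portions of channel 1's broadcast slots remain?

6:47 am–7:14 am, 9:37 am–10:32 am

Merge the first list: 6:39 am–10:32 am.
Merge the second list: 2:21 am–6:47 am, 7:14 am–9:37 am, 11:41 am–12:32 pm.
6:39 am–10:32 am \ B = 6:47 am–7:14 am, 9:37 am–10:32 am.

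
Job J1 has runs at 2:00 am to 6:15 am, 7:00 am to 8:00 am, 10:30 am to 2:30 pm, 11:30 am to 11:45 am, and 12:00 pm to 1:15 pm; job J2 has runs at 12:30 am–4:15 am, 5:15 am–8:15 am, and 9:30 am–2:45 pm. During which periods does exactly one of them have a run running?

Merge the first list: 2:00 am–6:15 am, 7:00 am–8:00 am, 10:30 am–2:30 pm.
A \ B = 4:15 am–5:15 am.
B \ A = 12:30 am–2:00 am, 6:15 am–7:00 am, 8:00 am–8:15 am, 9:30 am–10:30 am, 2:30 pm–2:45 pm.
Union of the two gives the symmetric difference.

12:30 am–2:00 am, 4:15 am–5:15 am, 6:15 am–7:00 am, 8:00 am–8:15 am, 9:30 am–10:30 am, 2:30 pm–2:45 pm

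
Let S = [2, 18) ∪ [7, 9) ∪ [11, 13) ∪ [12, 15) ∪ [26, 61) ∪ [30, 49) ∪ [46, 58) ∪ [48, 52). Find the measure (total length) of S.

Merged: [2, 18), [26, 61).
Lengths: 16 + 35 = 51.

51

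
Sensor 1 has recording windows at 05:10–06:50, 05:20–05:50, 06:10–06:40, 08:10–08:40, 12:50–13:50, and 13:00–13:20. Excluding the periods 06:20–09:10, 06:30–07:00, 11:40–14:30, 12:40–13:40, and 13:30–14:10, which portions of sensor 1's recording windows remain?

First set merges to 05:10-06:50, 08:10-08:40, 12:50-13:50.
Second set merges to 06:20-09:10, 11:40-14:30.
05:10-06:50 with B removed leaves 05:10-06:20.
08:10-08:40 lies entirely inside B → drops out.
12:50-13:50 lies entirely inside B → drops out.

05:10-06:20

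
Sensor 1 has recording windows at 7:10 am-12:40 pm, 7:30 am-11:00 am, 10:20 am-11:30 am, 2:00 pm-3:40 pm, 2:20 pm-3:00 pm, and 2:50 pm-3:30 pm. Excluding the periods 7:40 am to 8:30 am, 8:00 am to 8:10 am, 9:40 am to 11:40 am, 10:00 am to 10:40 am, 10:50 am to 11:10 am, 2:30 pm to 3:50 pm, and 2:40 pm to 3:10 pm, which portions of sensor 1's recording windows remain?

A, merged: 7:10 am-12:40 pm, 2:00 pm-3:40 pm.
B, merged: 7:40 am-8:30 am, 9:40 am-11:40 am, 2:30 pm-3:50 pm.
7:10 am-12:40 pm with B removed leaves 7:10 am-7:40 am, 8:30 am-9:40 am, 11:40 am-12:40 pm.
2:00 pm-3:40 pm with B removed leaves 2:00 pm-2:30 pm.

7:10 am-7:40 am, 8:30 am-9:40 am, 11:40 am-12:40 pm, 2:00 pm-2:30 pm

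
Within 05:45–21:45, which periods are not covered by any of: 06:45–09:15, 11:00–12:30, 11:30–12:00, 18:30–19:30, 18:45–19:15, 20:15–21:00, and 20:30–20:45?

Covered (merged): 06:45–09:15, 11:00–12:30, 18:30–19:30, 20:15–21:00.
Complement within 05:45–21:45: 05:45–06:45, 09:15–11:00, 12:30–18:30, 19:30–20:15, 21:00–21:45.

05:45–06:45, 09:15–11:00, 12:30–18:30, 19:30–20:15, 21:00–21:45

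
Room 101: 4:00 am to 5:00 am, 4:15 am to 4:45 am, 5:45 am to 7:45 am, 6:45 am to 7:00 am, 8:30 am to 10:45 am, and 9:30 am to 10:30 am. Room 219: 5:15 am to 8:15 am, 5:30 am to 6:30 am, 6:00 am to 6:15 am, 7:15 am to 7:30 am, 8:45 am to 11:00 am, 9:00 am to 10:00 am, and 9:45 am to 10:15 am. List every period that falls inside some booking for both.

5:45 am–7:45 am, 8:45 am–10:45 am

A, merged: 4:00 am–5:00 am, 5:45 am–7:45 am, 8:30 am–10:45 am.
B, merged: 5:15 am–8:15 am, 8:45 am–11:00 am.
4:00 am–5:00 am falls entirely outside B.
5:45 am–7:45 am overlaps B on 5:45 am–7:45 am.
8:30 am–10:45 am overlaps B on 8:45 am–10:45 am.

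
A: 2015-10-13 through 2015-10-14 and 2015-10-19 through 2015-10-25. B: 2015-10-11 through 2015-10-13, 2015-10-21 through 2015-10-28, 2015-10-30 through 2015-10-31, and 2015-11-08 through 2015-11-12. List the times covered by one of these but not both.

2015-10-11 through 2015-10-12, 2015-10-14 through 2015-10-14, 2015-10-19 through 2015-10-20, 2015-10-26 through 2015-10-28, 2015-10-30 through 2015-10-31, 2015-11-08 through 2015-11-12

Only in the first: 2015-10-14 through 2015-10-14, 2015-10-19 through 2015-10-20.
Only in the second: 2015-10-11 through 2015-10-12, 2015-10-26 through 2015-10-28, 2015-10-30 through 2015-10-31, 2015-11-08 through 2015-11-12.
Together these are the periods covered by exactly one.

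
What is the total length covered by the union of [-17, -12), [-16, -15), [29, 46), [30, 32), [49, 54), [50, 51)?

Merged: [-17, -12), [29, 46), [49, 54).
Lengths: 5 + 17 + 5 = 27.

27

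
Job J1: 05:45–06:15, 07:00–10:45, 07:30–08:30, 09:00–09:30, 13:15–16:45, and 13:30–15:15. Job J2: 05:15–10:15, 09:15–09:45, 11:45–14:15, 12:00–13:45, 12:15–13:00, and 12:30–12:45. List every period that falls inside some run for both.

Merge the first list: 05:45–06:15, 07:00–10:45, 13:15–16:45.
Merge the second list: 05:15–10:15, 11:45–14:15.
05:45–06:15 ∩ B → 05:45–06:15.
07:00–10:45 ∩ B → 07:00–10:15.
13:15–16:45 ∩ B → 13:15–14:15.

05:45–06:15, 07:00–10:15, 13:15–14:15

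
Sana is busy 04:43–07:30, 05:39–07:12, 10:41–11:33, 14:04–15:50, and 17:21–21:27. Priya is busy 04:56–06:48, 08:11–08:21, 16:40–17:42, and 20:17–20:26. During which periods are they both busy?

First set merges to 04:43–07:30, 10:41–11:33, 14:04–15:50, 17:21–21:27.
04:43–07:30 ∩ B → 04:56–06:48.
10:41–11:33 meets no B interval.
14:04–15:50 meets no B interval.
17:21–21:27 ∩ B → 17:21–17:42, 20:17–20:26.

04:56–06:48, 17:21–17:42, 20:17–20:26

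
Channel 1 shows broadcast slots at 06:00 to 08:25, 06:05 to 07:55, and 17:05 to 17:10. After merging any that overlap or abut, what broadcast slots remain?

06:00–08:25, 17:05–17:10

06:05–07:55 overlaps/touches 06:00–08:25 → extend to 06:00–08:25.
17:05–17:10 is disjoint → start new block.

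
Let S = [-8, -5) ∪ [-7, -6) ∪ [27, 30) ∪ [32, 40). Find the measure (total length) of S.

14

Merged: [-8, -5), [27, 30), [32, 40).
Lengths: 3 + 3 + 8 = 14.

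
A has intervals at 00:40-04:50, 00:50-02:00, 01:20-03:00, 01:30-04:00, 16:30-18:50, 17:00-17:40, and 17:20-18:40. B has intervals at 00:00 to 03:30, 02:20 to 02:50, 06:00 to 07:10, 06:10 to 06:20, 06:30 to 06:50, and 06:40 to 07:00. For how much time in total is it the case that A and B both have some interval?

2 h 50 min

First set merges to 00:40-04:50, 16:30-18:50.
Second set merges to 00:00-03:30, 06:00-07:10.
A ∩ B = 00:40-03:30.
Total: 2 h 50 min.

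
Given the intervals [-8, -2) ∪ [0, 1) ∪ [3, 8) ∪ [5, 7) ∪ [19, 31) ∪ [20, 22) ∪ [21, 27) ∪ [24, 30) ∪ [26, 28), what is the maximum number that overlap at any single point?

4

Walk the sorted start/end points keeping a running depth.
The depth first hits 4 at 26.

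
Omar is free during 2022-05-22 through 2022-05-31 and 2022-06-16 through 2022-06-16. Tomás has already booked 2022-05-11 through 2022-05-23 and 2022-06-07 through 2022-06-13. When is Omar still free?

2022-05-22 through 2022-05-31 \ B = 2022-05-24 through 2022-05-31.
2022-06-16 through 2022-06-16: nothing removed.

2022-05-24 through 2022-05-31, 2022-06-16 through 2022-06-16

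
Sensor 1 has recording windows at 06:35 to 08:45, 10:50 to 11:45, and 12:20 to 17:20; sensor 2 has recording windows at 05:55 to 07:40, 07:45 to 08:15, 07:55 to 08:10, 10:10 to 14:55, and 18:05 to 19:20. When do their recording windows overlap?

06:35-07:40, 07:45-08:15, 10:50-11:45, 12:20-14:55

Merge the second list: 05:55-07:40, 07:45-08:15, 10:10-14:55, 18:05-19:20.
06:35-08:45 meets the second set on 06:35-07:40, 07:45-08:15.
10:50-11:45 meets the second set on 10:50-11:45.
12:20-17:20 meets the second set on 12:20-14:55.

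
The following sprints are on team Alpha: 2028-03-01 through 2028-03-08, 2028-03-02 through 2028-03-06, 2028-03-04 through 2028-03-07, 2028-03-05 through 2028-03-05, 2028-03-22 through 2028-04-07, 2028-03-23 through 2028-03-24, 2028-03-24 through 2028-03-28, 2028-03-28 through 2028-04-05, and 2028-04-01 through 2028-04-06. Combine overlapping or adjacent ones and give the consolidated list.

2028-03-01 through 2028-03-08, 2028-03-22 through 2028-04-07

2028-03-02 through 2028-03-06 overlaps/touches 2028-03-01 through 2028-03-08 → extend to 2028-03-01 through 2028-03-08.
2028-03-04 through 2028-03-07 overlaps/touches 2028-03-01 through 2028-03-08 → extend to 2028-03-01 through 2028-03-08.
2028-03-05 through 2028-03-05 overlaps/touches 2028-03-01 through 2028-03-08 → extend to 2028-03-01 through 2028-03-08.
2028-03-22 through 2028-04-07 is disjoint → start new block.
2028-03-23 through 2028-03-24 overlaps/touches 2028-03-22 through 2028-04-07 → extend to 2028-03-22 through 2028-04-07.
2028-03-24 through 2028-03-28 overlaps/touches 2028-03-22 through 2028-04-07 → extend to 2028-03-22 through 2028-04-07.
2028-03-28 through 2028-04-05 overlaps/touches 2028-03-22 through 2028-04-07 → extend to 2028-03-22 through 2028-04-07.
2028-04-01 through 2028-04-06 overlaps/touches 2028-03-22 through 2028-04-07 → extend to 2028-03-22 through 2028-04-07.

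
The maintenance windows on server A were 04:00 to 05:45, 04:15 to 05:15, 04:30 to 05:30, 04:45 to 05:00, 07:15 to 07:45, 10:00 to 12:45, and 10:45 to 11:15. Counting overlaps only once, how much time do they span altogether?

5 h

Merged: 04:00–05:45, 07:15–07:45, 10:00–12:45.
Lengths: 1 h 45 min + 30 min + 2 h 45 min = 5 h.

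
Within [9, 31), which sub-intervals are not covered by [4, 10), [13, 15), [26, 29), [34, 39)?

[10, 13) ∪ [15, 26) ∪ [29, 31)

Covered (merged): [4, 10), [13, 15), [26, 29), [34, 39).
Uncovered inside [9, 31): [10, 13), [15, 26), [29, 31).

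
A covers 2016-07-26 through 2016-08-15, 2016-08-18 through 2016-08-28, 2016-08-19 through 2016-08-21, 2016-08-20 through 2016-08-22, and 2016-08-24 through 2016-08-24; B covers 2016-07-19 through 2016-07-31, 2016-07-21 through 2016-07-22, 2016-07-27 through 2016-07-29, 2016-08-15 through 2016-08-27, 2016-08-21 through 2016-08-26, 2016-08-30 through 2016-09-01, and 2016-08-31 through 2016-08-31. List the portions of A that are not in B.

2016-08-01 through 2016-08-14, 2016-08-28 through 2016-08-28

Merge the first list: 2016-07-26 through 2016-08-15, 2016-08-18 through 2016-08-28.
Merge the second list: 2016-07-19 through 2016-07-31, 2016-08-15 through 2016-08-27, 2016-08-30 through 2016-09-01.
2016-07-26 through 2016-08-15 minus B → 2016-08-01 through 2016-08-14.
2016-08-18 through 2016-08-28 minus B → 2016-08-28 through 2016-08-28.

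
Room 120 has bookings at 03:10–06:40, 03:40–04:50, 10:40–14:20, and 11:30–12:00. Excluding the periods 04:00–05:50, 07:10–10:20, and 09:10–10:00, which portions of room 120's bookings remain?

A, merged: 03:10-06:40, 10:40-14:20.
B, merged: 04:00-05:50, 07:10-10:20.
03:10-06:40 minus B → 03:10-04:00, 05:50-06:40.
10:40-14:20: no B overlap → unchanged.

03:10-04:00, 05:50-06:40, 10:40-14:20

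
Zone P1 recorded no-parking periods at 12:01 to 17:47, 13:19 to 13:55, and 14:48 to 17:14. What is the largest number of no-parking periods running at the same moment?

Sweep endpoints in order; track running count of active intervals.
Peak of 2 reached at 13:19.

2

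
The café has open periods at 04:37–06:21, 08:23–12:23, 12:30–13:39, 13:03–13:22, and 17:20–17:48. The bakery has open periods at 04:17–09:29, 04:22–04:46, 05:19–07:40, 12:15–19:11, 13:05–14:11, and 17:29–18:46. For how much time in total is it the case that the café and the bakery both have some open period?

4 h 35 min

A, merged: 04:37-06:21, 08:23-12:23, 12:30-13:39, 17:20-17:48.
B, merged: 04:17-09:29, 12:15-19:11.
A ∩ B = 04:37-06:21, 08:23-09:29, 12:15-12:23, 12:30-13:39, 17:20-17:48.
Total: 1 h 44 min + 1 h 6 min + 8 min + 1 h 9 min + 28 min = 4 h 35 min.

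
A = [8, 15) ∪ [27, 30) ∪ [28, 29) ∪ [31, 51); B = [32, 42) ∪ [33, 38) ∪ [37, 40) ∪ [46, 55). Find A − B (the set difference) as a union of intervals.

Merge the first list: [8, 15), [27, 30), [31, 51).
Merge the second list: [32, 42), [46, 55).
[8, 15): no B overlap → unchanged.
[27, 30): no B overlap → unchanged.
[31, 51) minus B → [31, 32), [42, 46).

[8, 15) ∪ [27, 30) ∪ [31, 32) ∪ [42, 46)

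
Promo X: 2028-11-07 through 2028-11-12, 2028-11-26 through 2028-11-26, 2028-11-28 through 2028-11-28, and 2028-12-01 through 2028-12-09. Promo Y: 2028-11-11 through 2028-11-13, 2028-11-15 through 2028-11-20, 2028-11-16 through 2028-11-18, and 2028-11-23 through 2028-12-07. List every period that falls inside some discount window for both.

2028-11-11 through 2028-11-12, 2028-11-26 through 2028-11-26, 2028-11-28 through 2028-11-28, 2028-12-01 through 2028-12-07

Merge the second list: 2028-11-11 through 2028-11-13, 2028-11-15 through 2028-11-20, 2028-11-23 through 2028-12-07.
2028-11-07 through 2028-11-12 overlaps B on 2028-11-11 through 2028-11-12.
2028-11-26 through 2028-11-26 overlaps B on 2028-11-26 through 2028-11-26.
2028-11-28 through 2028-11-28 overlaps B on 2028-11-28 through 2028-11-28.
2028-12-01 through 2028-12-09 overlaps B on 2028-12-01 through 2028-12-07.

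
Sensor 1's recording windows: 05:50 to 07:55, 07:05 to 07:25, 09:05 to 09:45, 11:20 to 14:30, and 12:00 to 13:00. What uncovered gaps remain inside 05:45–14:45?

05:45–05:50, 07:55–09:05, 09:45–11:20, 14:30–14:45

After merging, the occupied span is 05:50–07:55, 09:05–09:45, 11:20–14:30.
Complement within 05:45–14:45: 05:45–05:50, 07:55–09:05, 09:45–11:20, 14:30–14:45.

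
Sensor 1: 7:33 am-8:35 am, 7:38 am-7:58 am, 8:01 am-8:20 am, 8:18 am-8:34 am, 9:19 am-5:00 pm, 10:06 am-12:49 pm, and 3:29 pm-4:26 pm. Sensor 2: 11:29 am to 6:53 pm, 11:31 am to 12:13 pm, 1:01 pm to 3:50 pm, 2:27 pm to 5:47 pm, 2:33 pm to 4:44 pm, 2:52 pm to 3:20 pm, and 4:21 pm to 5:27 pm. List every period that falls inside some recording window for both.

11:29 am–5:00 pm

First set merges to 7:33 am–8:35 am, 9:19 am–5:00 pm.
Second set merges to 11:29 am–6:53 pm.
7:33 am–8:35 am falls entirely outside B.
9:19 am–5:00 pm overlaps B on 11:29 am–5:00 pm.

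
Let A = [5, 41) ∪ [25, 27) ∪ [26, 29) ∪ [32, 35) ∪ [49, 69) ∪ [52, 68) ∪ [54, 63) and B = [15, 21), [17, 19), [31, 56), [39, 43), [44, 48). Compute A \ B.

[5, 15) ∪ [21, 31) ∪ [56, 69)

First set merges to [5, 41), [49, 69).
Second set merges to [15, 21), [31, 56).
[5, 41) \ B = [5, 15), [21, 31).
[49, 69) \ B = [56, 69).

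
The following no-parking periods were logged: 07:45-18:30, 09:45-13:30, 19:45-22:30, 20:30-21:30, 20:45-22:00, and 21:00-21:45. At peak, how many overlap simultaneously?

4

Sweep endpoints in order; track running count of active intervals.
Peak of 4 reached at 21:00.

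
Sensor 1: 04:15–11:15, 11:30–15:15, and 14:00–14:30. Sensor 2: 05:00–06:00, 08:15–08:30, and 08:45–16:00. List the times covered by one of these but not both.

04:15–05:00, 06:00–08:15, 08:30–08:45, 11:15–11:30, 15:15–16:00

A, merged: 04:15–11:15, 11:30–15:15.
A but not B: 04:15–05:00, 06:00–08:15, 08:30–08:45.
B but not A: 11:15–11:30, 15:15–16:00.
Combining gives A △ B.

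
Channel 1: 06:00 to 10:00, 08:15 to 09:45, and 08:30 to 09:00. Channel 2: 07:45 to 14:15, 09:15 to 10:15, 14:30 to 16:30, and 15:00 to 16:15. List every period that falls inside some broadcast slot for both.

A, merged: 06:00–10:00.
B, merged: 07:45–14:15, 14:30–16:30.
06:00–10:00 meets the second set on 07:45–10:00.

07:45–10:00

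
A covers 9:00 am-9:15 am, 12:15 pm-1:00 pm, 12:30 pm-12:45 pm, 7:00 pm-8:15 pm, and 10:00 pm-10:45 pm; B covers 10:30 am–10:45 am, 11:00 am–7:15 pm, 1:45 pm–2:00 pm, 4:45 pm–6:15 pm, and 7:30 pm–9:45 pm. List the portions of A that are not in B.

9:00 am–9:15 am, 7:15 pm–7:30 pm, 10:00 pm–10:45 pm

Merge the first list: 9:00 am–9:15 am, 12:15 pm–1:00 pm, 7:00 pm–8:15 pm, 10:00 pm–10:45 pm.
Merge the second list: 10:30 am–10:45 am, 11:00 am–7:15 pm, 7:30 pm–9:45 pm.
9:00 am–9:15 am is untouched.
12:15 pm–1:00 pm lies entirely inside B → drops out.
7:00 pm–8:15 pm with B removed leaves 7:15 pm–7:30 pm.
10:00 pm–10:45 pm is untouched.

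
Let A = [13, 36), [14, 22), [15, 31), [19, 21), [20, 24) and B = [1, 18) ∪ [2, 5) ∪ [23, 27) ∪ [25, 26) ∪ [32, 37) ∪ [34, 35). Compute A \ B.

A, merged: [13, 36).
B, merged: [1, 18), [23, 27), [32, 37).
[13, 36) minus B → [18, 23), [27, 32).

[18, 23) ∪ [27, 32)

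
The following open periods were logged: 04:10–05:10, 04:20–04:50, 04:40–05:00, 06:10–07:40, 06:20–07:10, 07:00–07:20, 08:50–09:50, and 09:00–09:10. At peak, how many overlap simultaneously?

3

Walk the sorted start/end points keeping a running depth.
The depth first hits 3 at 04:40.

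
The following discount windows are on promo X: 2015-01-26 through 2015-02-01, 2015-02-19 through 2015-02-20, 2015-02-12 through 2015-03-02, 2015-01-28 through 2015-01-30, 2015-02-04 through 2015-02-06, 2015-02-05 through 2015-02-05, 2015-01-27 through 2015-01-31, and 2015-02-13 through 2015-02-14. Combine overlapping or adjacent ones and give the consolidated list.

2015-01-26 through 2015-02-01, 2015-02-04 through 2015-02-06, 2015-02-12 through 2015-03-02

Sort by start: 2015-01-26 through 2015-02-01, 2015-01-27 through 2015-01-31, 2015-01-28 through 2015-01-30, 2015-02-04 through 2015-02-06, 2015-02-05 through 2015-02-05, 2015-02-12 through 2015-03-02, 2015-02-13 through 2015-02-14, 2015-02-19 through 2015-02-20.
2015-01-27 through 2015-01-31 overlaps/touches 2015-01-26 through 2015-02-01 → extend to 2015-01-26 through 2015-02-01.
2015-01-28 through 2015-01-30 overlaps/touches 2015-01-26 through 2015-02-01 → extend to 2015-01-26 through 2015-02-01.
2015-02-04 through 2015-02-06 is disjoint → start new block.
2015-02-05 through 2015-02-05 overlaps/touches 2015-02-04 through 2015-02-06 → extend to 2015-02-04 through 2015-02-06.
2015-02-12 through 2015-03-02 is disjoint → start new block.
2015-02-13 through 2015-02-14 overlaps/touches 2015-02-12 through 2015-03-02 → extend to 2015-02-12 through 2015-03-02.
2015-02-19 through 2015-02-20 overlaps/touches 2015-02-12 through 2015-03-02 → extend to 2015-02-12 through 2015-03-02.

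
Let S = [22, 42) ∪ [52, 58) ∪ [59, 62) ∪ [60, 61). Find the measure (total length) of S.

Merged: [22, 42), [52, 58), [59, 62).
Lengths: 20 + 6 + 3 = 29.

29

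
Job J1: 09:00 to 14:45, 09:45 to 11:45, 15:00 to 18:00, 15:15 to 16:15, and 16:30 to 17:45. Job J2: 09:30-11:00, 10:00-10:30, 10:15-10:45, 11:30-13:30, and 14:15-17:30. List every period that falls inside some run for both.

09:30–11:00, 11:30–13:30, 14:15–14:45, 15:00–17:30

A, merged: 09:00–14:45, 15:00–18:00.
B, merged: 09:30–11:00, 11:30–13:30, 14:15–17:30.
09:00–14:45 ∩ B → 09:30–11:00, 11:30–13:30, 14:15–14:45.
15:00–18:00 ∩ B → 15:00–17:30.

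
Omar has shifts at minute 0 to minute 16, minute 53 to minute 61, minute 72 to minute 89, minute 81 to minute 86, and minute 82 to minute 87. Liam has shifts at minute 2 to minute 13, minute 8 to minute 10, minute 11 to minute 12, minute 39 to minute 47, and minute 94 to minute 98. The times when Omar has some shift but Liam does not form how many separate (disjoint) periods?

4

A, merged: minute 0 to minute 16, minute 53 to minute 61, minute 72 to minute 89.
B, merged: minute 2 to minute 13, minute 39 to minute 47, minute 94 to minute 98.
A \ B = minute 0 to minute 2, minute 13 to minute 16, minute 53 to minute 61, minute 72 to minute 89.
That is 4 disjoint pieces.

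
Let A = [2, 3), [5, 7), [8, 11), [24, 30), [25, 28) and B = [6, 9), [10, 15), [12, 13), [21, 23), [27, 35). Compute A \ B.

[2, 3) ∪ [5, 6) ∪ [9, 10) ∪ [24, 27)

Merge the first list: [2, 3), [5, 7), [8, 11), [24, 30).
Merge the second list: [6, 9), [10, 15), [21, 23), [27, 35).
[2, 3): nothing removed.
[5, 7) \ B = [5, 6).
[8, 11) \ B = [9, 10).
[24, 30) \ B = [24, 27).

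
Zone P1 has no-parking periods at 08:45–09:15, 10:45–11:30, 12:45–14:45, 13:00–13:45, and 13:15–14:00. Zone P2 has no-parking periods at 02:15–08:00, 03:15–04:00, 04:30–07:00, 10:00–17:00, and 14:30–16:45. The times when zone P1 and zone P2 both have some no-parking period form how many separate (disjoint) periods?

2

Merge the first list: 08:45–09:15, 10:45–11:30, 12:45–14:45.
Merge the second list: 02:15–08:00, 10:00–17:00.
A ∩ B = 10:45–11:30, 12:45–14:45.
That is 2 disjoint pieces.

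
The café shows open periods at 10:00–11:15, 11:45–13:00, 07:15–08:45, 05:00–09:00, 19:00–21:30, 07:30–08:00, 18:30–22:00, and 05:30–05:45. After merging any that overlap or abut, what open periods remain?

Sort by start: 05:00–09:00, 05:30–05:45, 07:15–08:45, 07:30–08:00, 10:00–11:15, 11:45–13:00, 18:30–22:00, 19:00–21:30.
05:30–05:45 overlaps/touches 05:00–09:00 → extend to 05:00–09:00.
07:15–08:45 overlaps/touches 05:00–09:00 → extend to 05:00–09:00.
07:30–08:00 overlaps/touches 05:00–09:00 → extend to 05:00–09:00.
10:00–11:15 is disjoint → start new block.
11:45–13:00 is disjoint → start new block.
18:30–22:00 is disjoint → start new block.
19:00–21:30 overlaps/touches 18:30–22:00 → extend to 18:30–22:00.

05:00–09:00, 10:00–11:15, 11:45–13:00, 18:30–22:00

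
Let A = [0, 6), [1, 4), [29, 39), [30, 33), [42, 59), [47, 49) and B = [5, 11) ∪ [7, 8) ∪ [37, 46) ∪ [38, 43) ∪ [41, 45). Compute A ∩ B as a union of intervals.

[5, 6) ∪ [37, 39) ∪ [42, 46)

A, merged: [0, 6), [29, 39), [42, 59).
B, merged: [5, 11), [37, 46).
[0, 6) ∩ B → [5, 6).
[29, 39) ∩ B → [37, 39).
[42, 59) ∩ B → [42, 46).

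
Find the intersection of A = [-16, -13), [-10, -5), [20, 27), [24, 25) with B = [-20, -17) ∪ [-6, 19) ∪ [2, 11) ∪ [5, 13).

[-6, -5)

Merge the first list: [-16, -13), [-10, -5), [20, 27).
Merge the second list: [-20, -17), [-6, 19).
[-16, -13): no overlap with the second set.
[-10, -5) meets the second set on [-6, -5).
[20, 27): no overlap with the second set.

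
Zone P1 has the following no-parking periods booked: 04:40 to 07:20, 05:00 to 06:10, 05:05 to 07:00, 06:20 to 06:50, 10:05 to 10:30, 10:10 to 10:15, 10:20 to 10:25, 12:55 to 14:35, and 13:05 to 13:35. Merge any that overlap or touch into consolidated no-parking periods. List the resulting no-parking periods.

04:40-07:20, 10:05-10:30, 12:55-14:35

05:00-06:10 overlaps/touches 04:40-07:20 → extend to 04:40-07:20.
05:05-07:00 overlaps/touches 04:40-07:20 → extend to 04:40-07:20.
06:20-06:50 overlaps/touches 04:40-07:20 → extend to 04:40-07:20.
10:05-10:30 is disjoint → start new block.
10:10-10:15 overlaps/touches 10:05-10:30 → extend to 10:05-10:30.
10:20-10:25 overlaps/touches 10:05-10:30 → extend to 10:05-10:30.
12:55-14:35 is disjoint → start new block.
13:05-13:35 overlaps/touches 12:55-14:35 → extend to 12:55-14:35.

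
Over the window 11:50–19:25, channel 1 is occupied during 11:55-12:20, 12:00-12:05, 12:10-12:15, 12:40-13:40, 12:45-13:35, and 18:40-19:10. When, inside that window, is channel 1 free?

Covered (merged): 11:55–12:20, 12:40–13:40, 18:40–19:10.
Uncovered inside 11:50–19:25: 11:50–11:55, 12:20–12:40, 13:40–18:40, 19:10–19:25.

11:50–11:55, 12:20–12:40, 13:40–18:40, 19:10–19:25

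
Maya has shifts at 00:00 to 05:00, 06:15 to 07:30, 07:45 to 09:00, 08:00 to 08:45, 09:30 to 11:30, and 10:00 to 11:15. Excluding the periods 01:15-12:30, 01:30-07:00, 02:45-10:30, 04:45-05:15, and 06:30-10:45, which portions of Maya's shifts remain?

A, merged: 00:00-05:00, 06:15-07:30, 07:45-09:00, 09:30-11:30.
B, merged: 01:15-12:30.
00:00-05:00 with B removed leaves 00:00-01:15.
06:15-07:30 lies entirely inside B → drops out.
07:45-09:00 lies entirely inside B → drops out.
09:30-11:30 lies entirely inside B → drops out.

00:00-01:15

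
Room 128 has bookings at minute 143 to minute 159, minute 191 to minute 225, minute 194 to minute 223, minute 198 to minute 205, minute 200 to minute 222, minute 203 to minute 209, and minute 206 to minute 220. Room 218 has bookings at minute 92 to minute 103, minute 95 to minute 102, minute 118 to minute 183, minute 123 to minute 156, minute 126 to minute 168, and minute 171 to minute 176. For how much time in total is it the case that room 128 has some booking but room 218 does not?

A, merged: minute 143 to minute 159, minute 191 to minute 225.
B, merged: minute 92 to minute 103, minute 118 to minute 183.
A \ B = minute 191 to minute 225.
Total: 34 minutes.

34 minutes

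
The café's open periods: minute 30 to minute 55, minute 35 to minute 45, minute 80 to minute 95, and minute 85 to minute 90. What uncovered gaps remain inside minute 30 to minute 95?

minute 55 to minute 80

Covered (merged): minute 30 to minute 55, minute 80 to minute 95.
Complement within minute 30 to minute 95: minute 55 to minute 80.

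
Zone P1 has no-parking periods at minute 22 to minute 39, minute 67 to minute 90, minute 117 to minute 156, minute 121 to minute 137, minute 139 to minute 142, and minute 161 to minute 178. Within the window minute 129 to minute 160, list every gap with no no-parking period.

minute 156 to minute 160

Covered (merged): minute 22 to minute 39, minute 67 to minute 90, minute 117 to minute 156, minute 161 to minute 178.
Uncovered inside minute 129 to minute 160: minute 156 to minute 160.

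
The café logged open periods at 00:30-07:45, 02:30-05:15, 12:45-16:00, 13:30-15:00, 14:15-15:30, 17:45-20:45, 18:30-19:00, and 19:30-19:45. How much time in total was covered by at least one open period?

Merged: 00:30–07:45, 12:45–16:00, 17:45–20:45.
Lengths: 7 h 15 min + 3 h 15 min + 3 h = 13 h 30 min.

13 h 30 min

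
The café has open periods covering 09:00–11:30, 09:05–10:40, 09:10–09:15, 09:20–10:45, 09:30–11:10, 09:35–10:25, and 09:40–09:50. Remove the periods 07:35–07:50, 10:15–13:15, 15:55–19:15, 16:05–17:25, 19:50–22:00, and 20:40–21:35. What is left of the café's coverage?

09:00–10:15

Merge the first list: 09:00–11:30.
Merge the second list: 07:35–07:50, 10:15–13:15, 15:55–19:15, 19:50–22:00.
09:00–11:30 with B removed leaves 09:00–10:15.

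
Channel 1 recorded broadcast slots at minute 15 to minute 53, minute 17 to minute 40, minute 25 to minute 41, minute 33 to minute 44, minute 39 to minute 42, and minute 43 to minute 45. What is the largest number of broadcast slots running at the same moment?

At minute 39, 5 of the intervals are simultaneously active.
No point has more.

5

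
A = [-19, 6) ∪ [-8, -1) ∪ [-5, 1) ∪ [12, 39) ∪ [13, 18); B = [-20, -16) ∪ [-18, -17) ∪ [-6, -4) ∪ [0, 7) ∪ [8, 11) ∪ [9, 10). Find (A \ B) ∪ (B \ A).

A, merged: [-19, 6), [12, 39).
B, merged: [-20, -16), [-6, -4), [0, 7), [8, 11).
A but not B: [-16, -6), [-4, 0), [12, 39).
B but not A: [-20, -19), [6, 7), [8, 11).
Combining gives A △ B.

[-20, -19) ∪ [-16, -6) ∪ [-4, 0) ∪ [6, 7) ∪ [8, 11) ∪ [12, 39)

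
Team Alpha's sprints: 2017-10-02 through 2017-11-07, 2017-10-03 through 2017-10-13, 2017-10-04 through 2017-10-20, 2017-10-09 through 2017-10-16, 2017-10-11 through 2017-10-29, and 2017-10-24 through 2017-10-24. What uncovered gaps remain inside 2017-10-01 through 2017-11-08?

Covered (merged): 2017-10-02 through 2017-11-07.
Gaps within 2017-10-01 through 2017-11-08: 2017-10-01 through 2017-10-01, 2017-11-08 through 2017-11-08.

2017-10-01 through 2017-10-01, 2017-11-08 through 2017-11-08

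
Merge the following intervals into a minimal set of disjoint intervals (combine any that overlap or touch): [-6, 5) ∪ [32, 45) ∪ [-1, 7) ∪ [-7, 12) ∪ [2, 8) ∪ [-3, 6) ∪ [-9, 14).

[-9, 14) ∪ [32, 45)

Sort by start: [-9, 14), [-7, 12), [-6, 5), [-3, 6), [-1, 7), [2, 8), [32, 45).
[-7, 12) overlaps/touches [-9, 14) → extend to [-9, 14).
[-6, 5) overlaps/touches [-9, 14) → extend to [-9, 14).
[-3, 6) overlaps/touches [-9, 14) → extend to [-9, 14).
[-1, 7) overlaps/touches [-9, 14) → extend to [-9, 14).
[2, 8) overlaps/touches [-9, 14) → extend to [-9, 14).
[32, 45) is disjoint → start new block.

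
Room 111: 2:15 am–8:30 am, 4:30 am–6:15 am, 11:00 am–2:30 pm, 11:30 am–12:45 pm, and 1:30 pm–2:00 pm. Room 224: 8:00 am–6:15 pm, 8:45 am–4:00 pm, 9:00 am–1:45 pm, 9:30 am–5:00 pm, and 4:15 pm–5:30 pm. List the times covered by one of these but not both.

First set merges to 2:15 am–8:30 am, 11:00 am–2:30 pm.
Second set merges to 8:00 am–6:15 pm.
A but not B: 2:15 am–8:00 am.
B but not A: 8:30 am–11:00 am, 2:30 pm–6:15 pm.
Combining gives A △ B.

2:15 am–8:00 am, 8:30 am–11:00 am, 2:30 pm–6:15 pm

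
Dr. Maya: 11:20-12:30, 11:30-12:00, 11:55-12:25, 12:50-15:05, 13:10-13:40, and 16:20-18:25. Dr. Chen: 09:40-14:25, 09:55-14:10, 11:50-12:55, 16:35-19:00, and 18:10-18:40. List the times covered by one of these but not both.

09:40–11:20, 12:30–12:50, 14:25–15:05, 16:20–16:35, 18:25–19:00

Merge the first list: 11:20–12:30, 12:50–15:05, 16:20–18:25.
Merge the second list: 09:40–14:25, 16:35–19:00.
Only in the first: 14:25–15:05, 16:20–16:35.
Only in the second: 09:40–11:20, 12:30–12:50, 18:25–19:00.
Together these are the periods covered by exactly one.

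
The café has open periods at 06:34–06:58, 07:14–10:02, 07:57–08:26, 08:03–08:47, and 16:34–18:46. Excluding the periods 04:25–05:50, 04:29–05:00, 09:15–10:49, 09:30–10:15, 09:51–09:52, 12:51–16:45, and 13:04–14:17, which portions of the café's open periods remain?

First set merges to 06:34-06:58, 07:14-10:02, 16:34-18:46.
Second set merges to 04:25-05:50, 09:15-10:49, 12:51-16:45.
06:34-06:58: no B overlap → unchanged.
07:14-10:02 minus B → 07:14-09:15.
16:34-18:46 minus B → 16:45-18:46.

06:34-06:58, 07:14-09:15, 16:45-18:46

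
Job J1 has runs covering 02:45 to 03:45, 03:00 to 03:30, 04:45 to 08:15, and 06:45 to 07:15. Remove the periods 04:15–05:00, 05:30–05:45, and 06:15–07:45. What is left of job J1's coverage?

First set merges to 02:45–03:45, 04:45–08:15.
02:45–03:45: nothing removed.
04:45–08:15 \ B = 05:00–05:30, 05:45–06:15, 07:45–08:15.

02:45–03:45, 05:00–05:30, 05:45–06:15, 07:45–08:15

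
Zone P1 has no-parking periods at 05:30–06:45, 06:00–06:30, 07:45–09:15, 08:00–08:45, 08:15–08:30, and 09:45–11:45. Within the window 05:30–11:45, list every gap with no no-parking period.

The merged coverage is 05:30-06:45, 07:45-09:15, 09:45-11:45.
Uncovered inside 05:30-11:45: 06:45-07:45, 09:15-09:45.

06:45-07:45, 09:15-09:45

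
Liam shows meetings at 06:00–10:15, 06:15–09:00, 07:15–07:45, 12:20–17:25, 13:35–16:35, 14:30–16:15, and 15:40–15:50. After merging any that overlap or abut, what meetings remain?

06:15–09:00 overlaps/touches 06:00–10:15 → extend to 06:00–10:15.
07:15–07:45 overlaps/touches 06:00–10:15 → extend to 06:00–10:15.
12:20–17:25 is disjoint → start new block.
13:35–16:35 overlaps/touches 12:20–17:25 → extend to 12:20–17:25.
14:30–16:15 overlaps/touches 12:20–17:25 → extend to 12:20–17:25.
15:40–15:50 overlaps/touches 12:20–17:25 → extend to 12:20–17:25.

06:00–10:15, 12:20–17:25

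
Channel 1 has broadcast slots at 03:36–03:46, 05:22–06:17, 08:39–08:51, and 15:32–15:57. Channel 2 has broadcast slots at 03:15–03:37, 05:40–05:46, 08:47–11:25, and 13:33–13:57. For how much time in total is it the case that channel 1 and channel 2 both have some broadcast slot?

11 min

A ∩ B = 03:36–03:37, 05:40–05:46, 08:47–08:51.
Total: 1 min + 6 min + 4 min = 11 min.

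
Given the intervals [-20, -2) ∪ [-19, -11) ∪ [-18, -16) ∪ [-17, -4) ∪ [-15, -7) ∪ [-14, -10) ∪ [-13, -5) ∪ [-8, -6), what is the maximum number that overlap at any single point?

6

Walk the sorted start/end points keeping a running depth.
The depth first hits 6 at -13.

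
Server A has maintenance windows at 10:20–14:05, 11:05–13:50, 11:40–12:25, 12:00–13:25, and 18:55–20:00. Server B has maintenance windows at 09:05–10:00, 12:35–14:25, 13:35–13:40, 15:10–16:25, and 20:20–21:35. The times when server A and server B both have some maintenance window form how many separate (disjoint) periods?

First set merges to 10:20–14:05, 18:55–20:00.
Second set merges to 09:05–10:00, 12:35–14:25, 15:10–16:25, 20:20–21:35.
A ∩ B = 12:35–14:05.
That is 1 disjoint piece.

1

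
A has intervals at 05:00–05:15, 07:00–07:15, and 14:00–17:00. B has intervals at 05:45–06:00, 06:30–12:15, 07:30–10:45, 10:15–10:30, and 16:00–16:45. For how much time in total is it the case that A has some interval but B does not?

2 h 30 min

Merge the second list: 05:45–06:00, 06:30–12:15, 16:00–16:45.
A \ B = 05:00–05:15, 14:00–16:00, 16:45–17:00.
Total: 15 min + 2 h + 15 min = 2 h 30 min.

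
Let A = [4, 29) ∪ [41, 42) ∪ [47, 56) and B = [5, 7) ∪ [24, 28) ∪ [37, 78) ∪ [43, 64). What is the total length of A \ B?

B, merged: [5, 7), [24, 28), [37, 78).
A \ B = [4, 5), [7, 24), [28, 29).
Total: 1 + 17 + 1 = 19.

19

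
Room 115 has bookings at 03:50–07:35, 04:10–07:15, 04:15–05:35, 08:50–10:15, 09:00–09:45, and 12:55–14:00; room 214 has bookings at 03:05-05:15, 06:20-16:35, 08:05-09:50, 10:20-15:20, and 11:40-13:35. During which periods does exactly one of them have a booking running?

03:05–03:50, 05:15–06:20, 07:35–08:50, 10:15–12:55, 14:00–16:35

Merge the first list: 03:50–07:35, 08:50–10:15, 12:55–14:00.
Merge the second list: 03:05–05:15, 06:20–16:35.
A \ B = 05:15–06:20.
B \ A = 03:05–03:50, 07:35–08:50, 10:15–12:55, 14:00–16:35.
Union of the two gives the symmetric difference.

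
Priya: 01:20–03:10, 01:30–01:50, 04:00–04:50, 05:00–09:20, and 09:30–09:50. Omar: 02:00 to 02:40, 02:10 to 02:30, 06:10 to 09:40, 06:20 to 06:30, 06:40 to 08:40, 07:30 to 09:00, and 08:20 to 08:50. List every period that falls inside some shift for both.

A, merged: 01:20–03:10, 04:00–04:50, 05:00–09:20, 09:30–09:50.
B, merged: 02:00–02:40, 06:10–09:40.
01:20–03:10 overlaps B on 02:00–02:40.
04:00–04:50 falls entirely outside B.
05:00–09:20 overlaps B on 06:10–09:20.
09:30–09:50 overlaps B on 09:30–09:40.

02:00–02:40, 06:10–09:20, 09:30–09:40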